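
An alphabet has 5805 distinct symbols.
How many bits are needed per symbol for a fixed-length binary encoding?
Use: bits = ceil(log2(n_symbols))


log2(5805) = 12.5031
Bracket: 2^12 = 4096 < 5805 <= 2^13 = 8192
So ceil(log2(5805)) = 13

bits = ceil(log2(5805)) = ceil(12.5031) = 13 bits


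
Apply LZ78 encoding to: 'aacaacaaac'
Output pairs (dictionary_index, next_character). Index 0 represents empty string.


LZ78 encoding steps:
Dictionary: {0: ''}
Step 1: w='' (idx 0), next='a' -> output (0, 'a'), add 'a' as idx 1
Step 2: w='a' (idx 1), next='c' -> output (1, 'c'), add 'ac' as idx 2
Step 3: w='a' (idx 1), next='a' -> output (1, 'a'), add 'aa' as idx 3
Step 4: w='' (idx 0), next='c' -> output (0, 'c'), add 'c' as idx 4
Step 5: w='aa' (idx 3), next='a' -> output (3, 'a'), add 'aaa' as idx 5
Step 6: w='c' (idx 4), end of input -> output (4, '')


Encoded: [(0, 'a'), (1, 'c'), (1, 'a'), (0, 'c'), (3, 'a'), (4, '')]


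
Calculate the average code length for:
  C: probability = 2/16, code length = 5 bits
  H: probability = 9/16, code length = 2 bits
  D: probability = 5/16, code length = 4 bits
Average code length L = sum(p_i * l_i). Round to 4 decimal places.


Weighted contributions p_i * l_i:
  C: (2/16) * 5 = 10/16
  H: (9/16) * 2 = 18/16
  D: (5/16) * 4 = 20/16
Sum = (10 + 18 + 20)/16 = 48/16

L = 48/16 = 3.0000 bits/symbol


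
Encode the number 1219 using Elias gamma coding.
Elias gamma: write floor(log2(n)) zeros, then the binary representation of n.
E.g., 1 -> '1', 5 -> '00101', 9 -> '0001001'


num_bits = floor(log2(1219)) + 1 = 11
leading_zeros = num_bits - 1 = 10
binary(1219) = 10011000011

Elias gamma(1219) = '0000000000' + '10011000011' = 000000000010011000011 (21 bits)


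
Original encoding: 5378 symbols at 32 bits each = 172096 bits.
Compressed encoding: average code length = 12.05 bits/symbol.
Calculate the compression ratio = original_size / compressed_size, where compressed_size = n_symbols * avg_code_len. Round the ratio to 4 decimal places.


original_size = n_symbols * orig_bits = 5378 * 32 = 172096 bits
compressed_size = n_symbols * avg_code_len = 5378 * 12.05 = 64804.9 bits
ratio = original_size / compressed_size = 172096 / 64804.9 = 2.6556

Compression ratio = 2.6556


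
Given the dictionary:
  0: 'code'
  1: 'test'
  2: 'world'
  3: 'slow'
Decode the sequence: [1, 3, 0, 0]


Look up each index in the dictionary:
  1 -> 'test'
  3 -> 'slow'
  0 -> 'code'
  0 -> 'code'

Decoded: "test slow code code"


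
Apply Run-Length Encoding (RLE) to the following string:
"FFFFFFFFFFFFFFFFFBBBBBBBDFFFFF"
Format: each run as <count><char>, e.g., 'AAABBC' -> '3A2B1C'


Scanning runs left to right:
  i=0: run of 'F' x 17 -> '17F'
  i=17: run of 'B' x 7 -> '7B'
  i=24: run of 'D' x 1 -> '1D'
  i=25: run of 'F' x 5 -> '5F'

RLE = 17F7B1D5F


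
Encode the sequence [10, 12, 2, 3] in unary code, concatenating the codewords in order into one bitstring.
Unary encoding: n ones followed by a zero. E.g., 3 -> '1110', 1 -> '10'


Encode each number as n ones followed by a terminating 0:
  10 -> 11111111110 (11 bits)
  12 -> 1111111111110 (13 bits)
  2 -> 110 (3 bits)
  3 -> 1110 (4 bits)
Total length = 11 + 13 + 3 + 4 = 31 bits.

Unary([10, 12, 2, 3]) = 1111111111011111111111101101110 (31 bits)


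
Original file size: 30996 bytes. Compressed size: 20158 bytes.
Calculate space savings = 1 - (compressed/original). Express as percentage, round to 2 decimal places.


ratio = compressed/original = 20158/30996 = 0.650342
savings = 1 - ratio = 1 - 0.650342 = 0.349658
as a percentage: 0.349658 * 100 = 34.97%

Space savings = 1 - 20158/30996 = 34.97%


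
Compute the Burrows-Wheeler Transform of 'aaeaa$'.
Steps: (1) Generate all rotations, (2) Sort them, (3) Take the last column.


Rotations (sorted):
  0: $aaeaa -> last char: a
  1: a$aaea -> last char: a
  2: aa$aae -> last char: e
  3: aaeaa$ -> last char: $
  4: aeaa$a -> last char: a
  5: eaa$aa -> last char: a


BWT = aae$aa


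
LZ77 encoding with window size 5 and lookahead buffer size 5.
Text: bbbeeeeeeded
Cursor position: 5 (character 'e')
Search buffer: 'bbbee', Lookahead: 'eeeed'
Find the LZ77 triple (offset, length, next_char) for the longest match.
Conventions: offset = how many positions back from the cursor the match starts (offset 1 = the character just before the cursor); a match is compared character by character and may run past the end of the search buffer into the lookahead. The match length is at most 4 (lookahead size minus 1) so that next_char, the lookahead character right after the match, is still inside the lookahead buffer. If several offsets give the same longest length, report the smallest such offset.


Try each offset into the search buffer:
  offset=1 (pos 4, char 'e'): match length 4
  offset=2 (pos 3, char 'e'): match length 4
  offset=3 (pos 2, char 'b'): match length 0
  offset=4 (pos 1, char 'b'): match length 0
  offset=5 (pos 0, char 'b'): match length 0
Longest match has length 4, found at offsets 1, 2; take the smallest, offset 1.
next_char = character at position 5 + 4 = 9 -> 'd'

Best match: offset=1, length=4 (matching 'eeee' starting at position 4)
LZ77 triple: (1, 4, 'd')


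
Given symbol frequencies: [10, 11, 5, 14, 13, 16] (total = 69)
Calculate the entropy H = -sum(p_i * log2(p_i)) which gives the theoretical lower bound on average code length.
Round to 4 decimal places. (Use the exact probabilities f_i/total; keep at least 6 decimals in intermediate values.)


Per-symbol terms -p_i * log2(p_i) with p_i = f_i/69:
  p = 10/69 = 0.144928: log2(p) = -2.786596, -p*log2(p) = 0.403855
  p = 11/69 = 0.159420: log2(p) = -2.649093, -p*log2(p) = 0.422319
  p = 5/69 = 0.072464: log2(p) = -3.786596, -p*log2(p) = 0.274391
  p = 14/69 = 0.202899: log2(p) = -2.301170, -p*log2(p) = 0.466904
  p = 13/69 = 0.188406: log2(p) = -2.408085, -p*log2(p) = 0.453697
  p = 16/69 = 0.231884: log2(p) = -2.108524, -p*log2(p) = 0.488933
H = 0.403855 + 0.422319 + 0.274391 + 0.466904 + 0.453697 + 0.488933 = 2.510099

H = 2.5101 bits/symbol


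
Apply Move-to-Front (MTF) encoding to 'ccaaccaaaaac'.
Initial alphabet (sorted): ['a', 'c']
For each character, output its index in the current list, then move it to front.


MTF encoding:
'c': index 1 in ['a', 'c'] -> ['c', 'a']
'c': index 0 in ['c', 'a'] -> ['c', 'a']
'a': index 1 in ['c', 'a'] -> ['a', 'c']
'a': index 0 in ['a', 'c'] -> ['a', 'c']
'c': index 1 in ['a', 'c'] -> ['c', 'a']
'c': index 0 in ['c', 'a'] -> ['c', 'a']
'a': index 1 in ['c', 'a'] -> ['a', 'c']
'a': index 0 in ['a', 'c'] -> ['a', 'c']
'a': index 0 in ['a', 'c'] -> ['a', 'c']
'a': index 0 in ['a', 'c'] -> ['a', 'c']
'a': index 0 in ['a', 'c'] -> ['a', 'c']
'c': index 1 in ['a', 'c'] -> ['c', 'a']


Output: [1, 0, 1, 0, 1, 0, 1, 0, 0, 0, 0, 1]


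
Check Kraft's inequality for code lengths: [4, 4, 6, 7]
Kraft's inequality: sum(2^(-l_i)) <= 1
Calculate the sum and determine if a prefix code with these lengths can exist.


Sum = 2^(-4) + 2^(-4) + 2^(-6) + 2^(-7)
    = 0.0625 + 0.0625 + 0.015625 + 0.0078125
    = 19/128 = 0.1484375
Since 0.1484375 <= 1, Kraft's inequality IS satisfied.
A prefix code with these lengths CAN exist.

Kraft sum = 0.1484375. Satisfied.


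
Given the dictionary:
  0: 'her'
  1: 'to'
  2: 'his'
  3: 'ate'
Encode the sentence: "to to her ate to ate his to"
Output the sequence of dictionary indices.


Look up each word in the dictionary:
  'to' -> 1
  'to' -> 1
  'her' -> 0
  'ate' -> 3
  'to' -> 1
  'ate' -> 3
  'his' -> 2
  'to' -> 1

Encoded: [1, 1, 0, 3, 1, 3, 2, 1]


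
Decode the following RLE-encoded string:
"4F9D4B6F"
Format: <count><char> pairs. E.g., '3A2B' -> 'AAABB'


Expanding each <count><char> pair:
  4F -> 'FFFF'
  9D -> 'DDDDDDDDD'
  4B -> 'BBBB'
  6F -> 'FFFFFF'

Decoded = FFFFDDDDDDDDDBBBBFFFFFF


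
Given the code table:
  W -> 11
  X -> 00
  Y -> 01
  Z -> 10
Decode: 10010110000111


Decoding:
10 -> Z
01 -> Y
01 -> Y
10 -> Z
00 -> X
01 -> Y
11 -> W


Result: ZYYZXYW


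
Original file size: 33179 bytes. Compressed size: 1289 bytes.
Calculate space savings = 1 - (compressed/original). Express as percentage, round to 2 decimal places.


ratio = compressed/original = 1289/33179 = 0.03885
savings = 1 - ratio = 1 - 0.03885 = 0.96115
as a percentage: 0.96115 * 100 = 96.12%

Space savings = 1 - 1289/33179 = 96.12%


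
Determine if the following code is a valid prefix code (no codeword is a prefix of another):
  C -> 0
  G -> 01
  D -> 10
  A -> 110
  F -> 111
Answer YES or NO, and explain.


Checking each pair (does one codeword prefix another?):
  C='0' vs G='01': prefix -- VIOLATION

NO -- this is NOT a valid prefix code. C (0) is a prefix of G (01).


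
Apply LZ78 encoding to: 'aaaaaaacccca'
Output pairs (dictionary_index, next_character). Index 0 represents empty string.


LZ78 encoding steps:
Dictionary: {0: ''}
Step 1: w='' (idx 0), next='a' -> output (0, 'a'), add 'a' as idx 1
Step 2: w='a' (idx 1), next='a' -> output (1, 'a'), add 'aa' as idx 2
Step 3: w='aa' (idx 2), next='a' -> output (2, 'a'), add 'aaa' as idx 3
Step 4: w='a' (idx 1), next='c' -> output (1, 'c'), add 'ac' as idx 4
Step 5: w='' (idx 0), next='c' -> output (0, 'c'), add 'c' as idx 5
Step 6: w='c' (idx 5), next='c' -> output (5, 'c'), add 'cc' as idx 6
Step 7: w='a' (idx 1), end of input -> output (1, '')


Encoded: [(0, 'a'), (1, 'a'), (2, 'a'), (1, 'c'), (0, 'c'), (5, 'c'), (1, '')]


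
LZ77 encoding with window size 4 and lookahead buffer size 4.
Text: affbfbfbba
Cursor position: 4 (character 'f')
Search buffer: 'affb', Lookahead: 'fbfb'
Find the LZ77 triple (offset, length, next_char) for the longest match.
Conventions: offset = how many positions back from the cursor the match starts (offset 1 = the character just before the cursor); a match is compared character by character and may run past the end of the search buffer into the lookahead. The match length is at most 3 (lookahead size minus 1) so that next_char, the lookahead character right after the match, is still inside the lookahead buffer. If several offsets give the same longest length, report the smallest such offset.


Try each offset into the search buffer:
  offset=1 (pos 3, char 'b'): match length 0
  offset=2 (pos 2, char 'f'): match length 3
  offset=3 (pos 1, char 'f'): match length 1
  offset=4 (pos 0, char 'a'): match length 0
Longest match has length 3 at offset 2.
next_char = character at position 4 + 3 = 7 -> 'b'

Best match: offset=2, length=3 (matching 'fbf' starting at position 2)
LZ77 triple: (2, 3, 'b')


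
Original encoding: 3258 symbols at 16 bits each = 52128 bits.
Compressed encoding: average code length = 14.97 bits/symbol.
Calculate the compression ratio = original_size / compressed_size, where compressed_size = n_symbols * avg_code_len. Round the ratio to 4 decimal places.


original_size = n_symbols * orig_bits = 3258 * 16 = 52128 bits
compressed_size = n_symbols * avg_code_len = 3258 * 14.97 = 48772.26 bits
ratio = original_size / compressed_size = 52128 / 48772.26 = 1.0688

Compression ratio = 1.0688


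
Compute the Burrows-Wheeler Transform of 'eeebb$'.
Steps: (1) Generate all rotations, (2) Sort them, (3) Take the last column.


Rotations (sorted):
  0: $eeebb -> last char: b
  1: b$eeeb -> last char: b
  2: bb$eee -> last char: e
  3: ebb$ee -> last char: e
  4: eebb$e -> last char: e
  5: eeebb$ -> last char: $


BWT = bbeee$


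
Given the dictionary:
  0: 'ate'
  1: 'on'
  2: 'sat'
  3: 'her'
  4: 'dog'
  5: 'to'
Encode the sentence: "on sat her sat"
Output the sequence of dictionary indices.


Look up each word in the dictionary:
  'on' -> 1
  'sat' -> 2
  'her' -> 3
  'sat' -> 2

Encoded: [1, 2, 3, 2]


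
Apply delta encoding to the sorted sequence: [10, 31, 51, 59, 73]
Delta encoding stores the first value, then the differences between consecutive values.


First value: 10
Deltas:
  31 - 10 = 21
  51 - 31 = 20
  59 - 51 = 8
  73 - 59 = 14


Delta encoded: [10, 21, 20, 8, 14]


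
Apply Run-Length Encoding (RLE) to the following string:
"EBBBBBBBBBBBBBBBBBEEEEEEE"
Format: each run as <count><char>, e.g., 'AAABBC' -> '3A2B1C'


Scanning runs left to right:
  i=0: run of 'E' x 1 -> '1E'
  i=1: run of 'B' x 17 -> '17B'
  i=18: run of 'E' x 7 -> '7E'

RLE = 1E17B7E


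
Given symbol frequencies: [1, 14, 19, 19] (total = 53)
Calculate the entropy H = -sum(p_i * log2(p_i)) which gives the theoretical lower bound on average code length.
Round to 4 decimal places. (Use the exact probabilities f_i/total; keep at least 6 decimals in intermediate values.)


Per-symbol terms -p_i * log2(p_i) with p_i = f_i/53:
  p = 1/53 = 0.018868: log2(p) = -5.727920, -p*log2(p) = 0.108074
  p = 14/53 = 0.264151: log2(p) = -1.920566, -p*log2(p) = 0.507319
  p = 19/53 = 0.358491: log2(p) = -1.479993, -p*log2(p) = 0.530564
  p = 19/53 = 0.358491: log2(p) = -1.479993, -p*log2(p) = 0.530564
H = 0.108074 + 0.507319 + 0.530564 + 0.530564 = 1.676521

H = 1.6765 bits/symbol


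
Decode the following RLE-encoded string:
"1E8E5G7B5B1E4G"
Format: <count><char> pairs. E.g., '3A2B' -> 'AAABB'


Expanding each <count><char> pair:
  1E -> 'E'
  8E -> 'EEEEEEEE'
  5G -> 'GGGGG'
  7B -> 'BBBBBBB'
  5B -> 'BBBBB'
  1E -> 'E'
  4G -> 'GGGG'

Decoded = EEEEEEEEEGGGGGBBBBBBBBBBBBEGGGG


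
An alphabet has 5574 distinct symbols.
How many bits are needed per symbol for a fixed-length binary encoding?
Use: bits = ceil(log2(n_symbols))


log2(5574) = 12.4445
Bracket: 2^12 = 4096 < 5574 <= 2^13 = 8192
So ceil(log2(5574)) = 13

bits = ceil(log2(5574)) = ceil(12.4445) = 13 bits


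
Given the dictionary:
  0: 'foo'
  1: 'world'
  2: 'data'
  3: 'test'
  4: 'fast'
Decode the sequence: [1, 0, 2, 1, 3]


Look up each index in the dictionary:
  1 -> 'world'
  0 -> 'foo'
  2 -> 'data'
  1 -> 'world'
  3 -> 'test'

Decoded: "world foo data world test"


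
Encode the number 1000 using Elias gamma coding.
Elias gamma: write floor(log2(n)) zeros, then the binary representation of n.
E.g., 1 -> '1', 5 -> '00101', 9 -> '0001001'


num_bits = floor(log2(1000)) + 1 = 10
leading_zeros = num_bits - 1 = 9
binary(1000) = 1111101000

Elias gamma(1000) = '000000000' + '1111101000' = 0000000001111101000 (19 bits)


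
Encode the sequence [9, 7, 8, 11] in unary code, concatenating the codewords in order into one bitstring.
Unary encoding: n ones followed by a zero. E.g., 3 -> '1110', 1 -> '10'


Encode each number as n ones followed by a terminating 0:
  9 -> 1111111110 (10 bits)
  7 -> 11111110 (8 bits)
  8 -> 111111110 (9 bits)
  11 -> 111111111110 (12 bits)
Total length = 10 + 8 + 9 + 12 = 39 bits.

Unary([9, 7, 8, 11]) = 111111111011111110111111110111111111110 (39 bits)


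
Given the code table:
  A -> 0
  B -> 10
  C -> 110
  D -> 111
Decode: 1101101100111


Decoding:
110 -> C
110 -> C
110 -> C
0 -> A
111 -> D


Result: CCCAD


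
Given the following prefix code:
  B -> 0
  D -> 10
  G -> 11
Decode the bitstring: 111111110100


Decoding step by step:
Bits 11 -> G
Bits 11 -> G
Bits 11 -> G
Bits 11 -> G
Bits 0 -> B
Bits 10 -> D
Bits 0 -> B


Decoded message: GGGGBDB


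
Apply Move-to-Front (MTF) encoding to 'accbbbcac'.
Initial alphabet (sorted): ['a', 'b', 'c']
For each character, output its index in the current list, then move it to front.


MTF encoding:
'a': index 0 in ['a', 'b', 'c'] -> ['a', 'b', 'c']
'c': index 2 in ['a', 'b', 'c'] -> ['c', 'a', 'b']
'c': index 0 in ['c', 'a', 'b'] -> ['c', 'a', 'b']
'b': index 2 in ['c', 'a', 'b'] -> ['b', 'c', 'a']
'b': index 0 in ['b', 'c', 'a'] -> ['b', 'c', 'a']
'b': index 0 in ['b', 'c', 'a'] -> ['b', 'c', 'a']
'c': index 1 in ['b', 'c', 'a'] -> ['c', 'b', 'a']
'a': index 2 in ['c', 'b', 'a'] -> ['a', 'c', 'b']
'c': index 1 in ['a', 'c', 'b'] -> ['c', 'a', 'b']


Output: [0, 2, 0, 2, 0, 0, 1, 2, 1]


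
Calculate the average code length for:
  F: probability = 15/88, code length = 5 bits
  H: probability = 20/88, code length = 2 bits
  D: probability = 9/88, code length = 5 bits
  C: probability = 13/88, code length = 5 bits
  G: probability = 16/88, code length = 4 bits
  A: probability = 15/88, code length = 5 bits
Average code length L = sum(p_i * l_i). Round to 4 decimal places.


Weighted contributions p_i * l_i:
  F: (15/88) * 5 = 75/88
  H: (20/88) * 2 = 40/88
  D: (9/88) * 5 = 45/88
  C: (13/88) * 5 = 65/88
  G: (16/88) * 4 = 64/88
  A: (15/88) * 5 = 75/88
Sum = (75 + 40 + 45 + 65 + 64 + 75)/88 = 364/88

L = 364/88 = 4.1364 bits/symbol


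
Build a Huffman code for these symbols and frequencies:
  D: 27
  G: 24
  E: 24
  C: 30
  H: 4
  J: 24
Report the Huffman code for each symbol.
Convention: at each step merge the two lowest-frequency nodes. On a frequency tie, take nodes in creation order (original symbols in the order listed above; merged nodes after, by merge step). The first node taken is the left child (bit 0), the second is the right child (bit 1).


Huffman tree construction:
Step 1: Merge H(4) + G(24) = 28
Step 2: Merge E(24) + J(24) = 48
Step 3: Merge D(27) + (H+G)(28) = 55
Step 4: Merge C(30) + (E+J)(48) = 78
Step 5: Merge (D+(H+G))(55) + (C+(E+J))(78) = 133
Read each symbol's code off the tree from the root (left child = 0, right child = 1).

Codes:
  D: 00 (length 2)
  G: 011 (length 3)
  E: 110 (length 3)
  C: 10 (length 2)
  H: 010 (length 3)
  J: 111 (length 3)
Average code length: 342/133 = 2.5714 bits/symbol


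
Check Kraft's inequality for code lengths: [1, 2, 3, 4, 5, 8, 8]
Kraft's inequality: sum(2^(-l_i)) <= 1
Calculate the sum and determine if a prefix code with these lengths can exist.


Sum = 2^(-1) + 2^(-2) + 2^(-3) + 2^(-4) + 2^(-5) + 2^(-8) + 2^(-8)
    = 0.5 + 0.25 + 0.125 + 0.0625 + 0.03125 + 0.00390625 + 0.00390625
    = 250/256 = 0.9765625
Since 0.9765625 <= 1, Kraft's inequality IS satisfied.
A prefix code with these lengths CAN exist.

Kraft sum = 0.9765625. Satisfied.


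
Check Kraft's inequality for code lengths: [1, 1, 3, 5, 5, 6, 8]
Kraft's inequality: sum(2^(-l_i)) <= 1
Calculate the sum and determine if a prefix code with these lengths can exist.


Sum = 2^(-1) + 2^(-1) + 2^(-3) + 2^(-5) + 2^(-5) + 2^(-6) + 2^(-8)
    = 0.5 + 0.5 + 0.125 + 0.03125 + 0.03125 + 0.015625 + 0.00390625
    = 309/256 = 1.20703125
Since 1.20703125 > 1, Kraft's inequality is NOT satisfied.
A prefix code with these lengths CANNOT exist.

Kraft sum = 1.20703125. Not satisfied.


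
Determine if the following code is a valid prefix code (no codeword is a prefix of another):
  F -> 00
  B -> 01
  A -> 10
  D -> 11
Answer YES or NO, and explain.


Checking each pair (does one codeword prefix another?):
  F='00' vs B='01': no prefix
  F='00' vs A='10': no prefix
  F='00' vs D='11': no prefix
  B='01' vs F='00': no prefix
  B='01' vs A='10': no prefix
  B='01' vs D='11': no prefix
  A='10' vs F='00': no prefix
  A='10' vs B='01': no prefix
  A='10' vs D='11': no prefix
  D='11' vs F='00': no prefix
  D='11' vs B='01': no prefix
  D='11' vs A='10': no prefix
No violation found over all pairs.

YES -- this is a valid prefix code. No codeword is a prefix of any other codeword.


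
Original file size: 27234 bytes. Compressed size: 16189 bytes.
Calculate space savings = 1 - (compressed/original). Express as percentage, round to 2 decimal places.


ratio = compressed/original = 16189/27234 = 0.594441
savings = 1 - ratio = 1 - 0.594441 = 0.405559
as a percentage: 0.405559 * 100 = 40.56%

Space savings = 1 - 16189/27234 = 40.56%


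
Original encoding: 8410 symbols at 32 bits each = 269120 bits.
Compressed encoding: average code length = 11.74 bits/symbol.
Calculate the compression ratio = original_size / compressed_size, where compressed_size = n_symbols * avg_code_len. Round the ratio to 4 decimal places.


original_size = n_symbols * orig_bits = 8410 * 32 = 269120 bits
compressed_size = n_symbols * avg_code_len = 8410 * 11.74 = 98733.4 bits
ratio = original_size / compressed_size = 269120 / 98733.4 = 2.7257

Compression ratio = 2.7257


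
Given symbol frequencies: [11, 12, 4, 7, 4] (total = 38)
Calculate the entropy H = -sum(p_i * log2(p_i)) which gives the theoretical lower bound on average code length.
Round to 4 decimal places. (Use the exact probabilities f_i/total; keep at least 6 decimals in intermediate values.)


Per-symbol terms -p_i * log2(p_i) with p_i = f_i/38:
  p = 11/38 = 0.289474: log2(p) = -1.788496, -p*log2(p) = 0.517722
  p = 12/38 = 0.315789: log2(p) = -1.662965, -p*log2(p) = 0.525147
  p = 4/38 = 0.105263: log2(p) = -3.247928, -p*log2(p) = 0.341887
  p = 7/38 = 0.184211: log2(p) = -2.440573, -p*log2(p) = 0.449579
  p = 4/38 = 0.105263: log2(p) = -3.247928, -p*log2(p) = 0.341887
H = 0.517722 + 0.525147 + 0.341887 + 0.449579 + 0.341887 = 2.176222

H = 2.1762 bits/symbol


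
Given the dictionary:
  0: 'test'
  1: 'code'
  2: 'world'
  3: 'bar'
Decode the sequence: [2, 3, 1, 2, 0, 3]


Look up each index in the dictionary:
  2 -> 'world'
  3 -> 'bar'
  1 -> 'code'
  2 -> 'world'
  0 -> 'test'
  3 -> 'bar'

Decoded: "world bar code world test bar"


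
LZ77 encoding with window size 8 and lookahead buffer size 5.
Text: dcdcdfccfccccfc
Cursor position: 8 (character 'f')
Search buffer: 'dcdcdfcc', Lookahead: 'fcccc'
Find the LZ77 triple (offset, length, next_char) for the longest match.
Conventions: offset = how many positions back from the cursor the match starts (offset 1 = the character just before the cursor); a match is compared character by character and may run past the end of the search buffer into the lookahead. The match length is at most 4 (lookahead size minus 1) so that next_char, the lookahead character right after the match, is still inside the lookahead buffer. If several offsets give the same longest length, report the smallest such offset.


Try each offset into the search buffer:
  offset=1 (pos 7, char 'c'): match length 0
  offset=2 (pos 6, char 'c'): match length 0
  offset=3 (pos 5, char 'f'): match length 3
  offset=4 (pos 4, char 'd'): match length 0
  offset=5 (pos 3, char 'c'): match length 0
  offset=6 (pos 2, char 'd'): match length 0
  offset=7 (pos 1, char 'c'): match length 0
  offset=8 (pos 0, char 'd'): match length 0
Longest match has length 3 at offset 3.
next_char = character at position 8 + 3 = 11 -> 'c'

Best match: offset=3, length=3 (matching 'fcc' starting at position 5)
LZ77 triple: (3, 3, 'c')


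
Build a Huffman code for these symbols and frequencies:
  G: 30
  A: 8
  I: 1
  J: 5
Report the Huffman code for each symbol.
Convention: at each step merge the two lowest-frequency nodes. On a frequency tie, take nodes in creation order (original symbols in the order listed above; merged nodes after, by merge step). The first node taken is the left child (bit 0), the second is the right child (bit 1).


Huffman tree construction:
Step 1: Merge I(1) + J(5) = 6
Step 2: Merge (I+J)(6) + A(8) = 14
Step 3: Merge ((I+J)+A)(14) + G(30) = 44
Read each symbol's code off the tree from the root (left child = 0, right child = 1).

Codes:
  G: 1 (length 1)
  A: 01 (length 2)
  I: 000 (length 3)
  J: 001 (length 3)
Average code length: 64/44 = 1.4545 bits/symbol


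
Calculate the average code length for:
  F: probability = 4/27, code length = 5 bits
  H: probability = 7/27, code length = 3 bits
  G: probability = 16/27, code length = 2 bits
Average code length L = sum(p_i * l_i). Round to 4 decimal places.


Weighted contributions p_i * l_i:
  F: (4/27) * 5 = 20/27
  H: (7/27) * 3 = 21/27
  G: (16/27) * 2 = 32/27
Sum = (20 + 21 + 32)/27 = 73/27

L = 73/27 = 2.7037 bits/symbol


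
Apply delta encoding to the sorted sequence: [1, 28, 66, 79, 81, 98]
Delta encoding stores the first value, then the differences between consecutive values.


First value: 1
Deltas:
  28 - 1 = 27
  66 - 28 = 38
  79 - 66 = 13
  81 - 79 = 2
  98 - 81 = 17


Delta encoded: [1, 27, 38, 13, 2, 17]


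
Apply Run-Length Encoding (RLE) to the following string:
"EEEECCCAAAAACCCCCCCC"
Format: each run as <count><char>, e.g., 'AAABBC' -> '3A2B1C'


Scanning runs left to right:
  i=0: run of 'E' x 4 -> '4E'
  i=4: run of 'C' x 3 -> '3C'
  i=7: run of 'A' x 5 -> '5A'
  i=12: run of 'C' x 8 -> '8C'

RLE = 4E3C5A8C


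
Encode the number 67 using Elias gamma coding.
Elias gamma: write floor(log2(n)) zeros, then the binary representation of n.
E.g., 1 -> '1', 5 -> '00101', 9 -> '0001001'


num_bits = floor(log2(67)) + 1 = 7
leading_zeros = num_bits - 1 = 6
binary(67) = 1000011

Elias gamma(67) = '000000' + '1000011' = 0000001000011 (13 bits)


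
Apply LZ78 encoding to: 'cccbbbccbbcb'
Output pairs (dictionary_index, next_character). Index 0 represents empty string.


LZ78 encoding steps:
Dictionary: {0: ''}
Step 1: w='' (idx 0), next='c' -> output (0, 'c'), add 'c' as idx 1
Step 2: w='c' (idx 1), next='c' -> output (1, 'c'), add 'cc' as idx 2
Step 3: w='' (idx 0), next='b' -> output (0, 'b'), add 'b' as idx 3
Step 4: w='b' (idx 3), next='b' -> output (3, 'b'), add 'bb' as idx 4
Step 5: w='cc' (idx 2), next='b' -> output (2, 'b'), add 'ccb' as idx 5
Step 6: w='b' (idx 3), next='c' -> output (3, 'c'), add 'bc' as idx 6
Step 7: w='b' (idx 3), end of input -> output (3, '')


Encoded: [(0, 'c'), (1, 'c'), (0, 'b'), (3, 'b'), (2, 'b'), (3, 'c'), (3, '')]


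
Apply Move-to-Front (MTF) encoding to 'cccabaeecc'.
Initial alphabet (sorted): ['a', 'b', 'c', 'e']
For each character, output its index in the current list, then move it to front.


MTF encoding:
'c': index 2 in ['a', 'b', 'c', 'e'] -> ['c', 'a', 'b', 'e']
'c': index 0 in ['c', 'a', 'b', 'e'] -> ['c', 'a', 'b', 'e']
'c': index 0 in ['c', 'a', 'b', 'e'] -> ['c', 'a', 'b', 'e']
'a': index 1 in ['c', 'a', 'b', 'e'] -> ['a', 'c', 'b', 'e']
'b': index 2 in ['a', 'c', 'b', 'e'] -> ['b', 'a', 'c', 'e']
'a': index 1 in ['b', 'a', 'c', 'e'] -> ['a', 'b', 'c', 'e']
'e': index 3 in ['a', 'b', 'c', 'e'] -> ['e', 'a', 'b', 'c']
'e': index 0 in ['e', 'a', 'b', 'c'] -> ['e', 'a', 'b', 'c']
'c': index 3 in ['e', 'a', 'b', 'c'] -> ['c', 'e', 'a', 'b']
'c': index 0 in ['c', 'e', 'a', 'b'] -> ['c', 'e', 'a', 'b']


Output: [2, 0, 0, 1, 2, 1, 3, 0, 3, 0]


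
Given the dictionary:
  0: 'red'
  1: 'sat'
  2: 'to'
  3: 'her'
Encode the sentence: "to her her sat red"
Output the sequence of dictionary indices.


Look up each word in the dictionary:
  'to' -> 2
  'her' -> 3
  'her' -> 3
  'sat' -> 1
  'red' -> 0

Encoded: [2, 3, 3, 1, 0]


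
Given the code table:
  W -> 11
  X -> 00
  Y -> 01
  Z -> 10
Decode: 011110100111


Decoding:
01 -> Y
11 -> W
10 -> Z
10 -> Z
01 -> Y
11 -> W


Result: YWZZYW


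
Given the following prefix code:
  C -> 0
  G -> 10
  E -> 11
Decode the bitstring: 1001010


Decoding step by step:
Bits 10 -> G
Bits 0 -> C
Bits 10 -> G
Bits 10 -> G


Decoded message: GCGG


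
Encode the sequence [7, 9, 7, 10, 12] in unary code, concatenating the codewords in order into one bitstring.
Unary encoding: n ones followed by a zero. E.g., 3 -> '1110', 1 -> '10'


Encode each number as n ones followed by a terminating 0:
  7 -> 11111110 (8 bits)
  9 -> 1111111110 (10 bits)
  7 -> 11111110 (8 bits)
  10 -> 11111111110 (11 bits)
  12 -> 1111111111110 (13 bits)
Total length = 8 + 10 + 8 + 11 + 13 = 50 bits.

Unary([7, 9, 7, 10, 12]) = 11111110111111111011111110111111111101111111111110 (50 bits)


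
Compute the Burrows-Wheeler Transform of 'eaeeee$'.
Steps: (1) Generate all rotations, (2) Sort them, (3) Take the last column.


Rotations (sorted):
  0: $eaeeee -> last char: e
  1: aeeee$e -> last char: e
  2: e$eaeee -> last char: e
  3: eaeeee$ -> last char: $
  4: ee$eaee -> last char: e
  5: eee$eae -> last char: e
  6: eeee$ea -> last char: a


BWT = eee$eea


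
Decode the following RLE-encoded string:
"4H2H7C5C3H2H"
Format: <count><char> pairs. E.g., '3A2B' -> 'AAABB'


Expanding each <count><char> pair:
  4H -> 'HHHH'
  2H -> 'HH'
  7C -> 'CCCCCCC'
  5C -> 'CCCCC'
  3H -> 'HHH'
  2H -> 'HH'

Decoded = HHHHHHCCCCCCCCCCCCHHHHH


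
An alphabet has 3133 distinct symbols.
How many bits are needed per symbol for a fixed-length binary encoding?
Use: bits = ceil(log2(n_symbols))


log2(3133) = 11.6133
Bracket: 2^11 = 2048 < 3133 <= 2^12 = 4096
So ceil(log2(3133)) = 12

bits = ceil(log2(3133)) = ceil(11.6133) = 12 bits


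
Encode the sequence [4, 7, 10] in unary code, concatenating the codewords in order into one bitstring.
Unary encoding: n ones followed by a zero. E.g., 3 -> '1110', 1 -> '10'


Encode each number as n ones followed by a terminating 0:
  4 -> 11110 (5 bits)
  7 -> 11111110 (8 bits)
  10 -> 11111111110 (11 bits)
Total length = 5 + 8 + 11 = 24 bits.

Unary([4, 7, 10]) = 111101111111011111111110 (24 bits)


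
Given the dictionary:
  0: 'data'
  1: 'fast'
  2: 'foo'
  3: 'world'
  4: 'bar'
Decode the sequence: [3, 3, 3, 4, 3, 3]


Look up each index in the dictionary:
  3 -> 'world'
  3 -> 'world'
  3 -> 'world'
  4 -> 'bar'
  3 -> 'world'
  3 -> 'world'

Decoded: "world world world bar world world"


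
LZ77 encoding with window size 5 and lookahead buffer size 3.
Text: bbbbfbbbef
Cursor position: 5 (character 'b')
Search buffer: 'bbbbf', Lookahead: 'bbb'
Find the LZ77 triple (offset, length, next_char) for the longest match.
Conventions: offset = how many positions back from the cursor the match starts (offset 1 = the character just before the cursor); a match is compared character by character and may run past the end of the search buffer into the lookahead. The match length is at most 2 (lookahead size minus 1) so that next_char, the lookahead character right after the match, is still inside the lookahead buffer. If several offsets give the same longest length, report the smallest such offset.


Try each offset into the search buffer:
  offset=1 (pos 4, char 'f'): match length 0
  offset=2 (pos 3, char 'b'): match length 1
  offset=3 (pos 2, char 'b'): match length 2
  offset=4 (pos 1, char 'b'): match length 2
  offset=5 (pos 0, char 'b'): match length 2
Longest match has length 2, found at offsets 3, 4, 5; take the smallest, offset 3.
next_char = character at position 5 + 2 = 7 -> 'b'

Best match: offset=3, length=2 (matching 'bb' starting at position 2)
LZ77 triple: (3, 2, 'b')


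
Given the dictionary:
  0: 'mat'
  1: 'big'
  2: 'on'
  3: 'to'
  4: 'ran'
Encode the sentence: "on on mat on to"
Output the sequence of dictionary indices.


Look up each word in the dictionary:
  'on' -> 2
  'on' -> 2
  'mat' -> 0
  'on' -> 2
  'to' -> 3

Encoded: [2, 2, 0, 2, 3]


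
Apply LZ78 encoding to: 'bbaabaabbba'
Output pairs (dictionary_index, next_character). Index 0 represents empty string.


LZ78 encoding steps:
Dictionary: {0: ''}
Step 1: w='' (idx 0), next='b' -> output (0, 'b'), add 'b' as idx 1
Step 2: w='b' (idx 1), next='a' -> output (1, 'a'), add 'ba' as idx 2
Step 3: w='' (idx 0), next='a' -> output (0, 'a'), add 'a' as idx 3
Step 4: w='ba' (idx 2), next='a' -> output (2, 'a'), add 'baa' as idx 4
Step 5: w='b' (idx 1), next='b' -> output (1, 'b'), add 'bb' as idx 5
Step 6: w='ba' (idx 2), end of input -> output (2, '')


Encoded: [(0, 'b'), (1, 'a'), (0, 'a'), (2, 'a'), (1, 'b'), (2, '')]


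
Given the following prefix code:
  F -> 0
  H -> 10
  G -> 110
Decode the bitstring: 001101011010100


Decoding step by step:
Bits 0 -> F
Bits 0 -> F
Bits 110 -> G
Bits 10 -> H
Bits 110 -> G
Bits 10 -> H
Bits 10 -> H
Bits 0 -> F


Decoded message: FFGHGHHF


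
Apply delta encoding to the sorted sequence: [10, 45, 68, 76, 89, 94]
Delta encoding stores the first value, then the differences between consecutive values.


First value: 10
Deltas:
  45 - 10 = 35
  68 - 45 = 23
  76 - 68 = 8
  89 - 76 = 13
  94 - 89 = 5


Delta encoded: [10, 35, 23, 8, 13, 5]


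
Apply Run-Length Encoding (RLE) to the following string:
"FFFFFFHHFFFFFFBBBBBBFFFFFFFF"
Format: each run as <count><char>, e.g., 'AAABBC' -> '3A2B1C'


Scanning runs left to right:
  i=0: run of 'F' x 6 -> '6F'
  i=6: run of 'H' x 2 -> '2H'
  i=8: run of 'F' x 6 -> '6F'
  i=14: run of 'B' x 6 -> '6B'
  i=20: run of 'F' x 8 -> '8F'

RLE = 6F2H6F6B8F


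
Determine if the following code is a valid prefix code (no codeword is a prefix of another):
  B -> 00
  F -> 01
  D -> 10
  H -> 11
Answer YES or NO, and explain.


Checking each pair (does one codeword prefix another?):
  B='00' vs F='01': no prefix
  B='00' vs D='10': no prefix
  B='00' vs H='11': no prefix
  F='01' vs B='00': no prefix
  F='01' vs D='10': no prefix
  F='01' vs H='11': no prefix
  D='10' vs B='00': no prefix
  D='10' vs F='01': no prefix
  D='10' vs H='11': no prefix
  H='11' vs B='00': no prefix
  H='11' vs F='01': no prefix
  H='11' vs D='10': no prefix
No violation found over all pairs.

YES -- this is a valid prefix code. No codeword is a prefix of any other codeword.


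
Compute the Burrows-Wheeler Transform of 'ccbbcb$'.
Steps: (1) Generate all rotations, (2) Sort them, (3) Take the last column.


Rotations (sorted):
  0: $ccbbcb -> last char: b
  1: b$ccbbc -> last char: c
  2: bbcb$cc -> last char: c
  3: bcb$ccb -> last char: b
  4: cb$ccbb -> last char: b
  5: cbbcb$c -> last char: c
  6: ccbbcb$ -> last char: $


BWT = bccbbc$


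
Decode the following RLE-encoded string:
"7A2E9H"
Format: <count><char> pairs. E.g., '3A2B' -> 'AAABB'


Expanding each <count><char> pair:
  7A -> 'AAAAAAA'
  2E -> 'EE'
  9H -> 'HHHHHHHHH'

Decoded = AAAAAAAEEHHHHHHHHH


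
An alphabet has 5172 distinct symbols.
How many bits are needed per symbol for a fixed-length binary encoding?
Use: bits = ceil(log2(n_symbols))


log2(5172) = 12.3365
Bracket: 2^12 = 4096 < 5172 <= 2^13 = 8192
So ceil(log2(5172)) = 13

bits = ceil(log2(5172)) = ceil(12.3365) = 13 bits


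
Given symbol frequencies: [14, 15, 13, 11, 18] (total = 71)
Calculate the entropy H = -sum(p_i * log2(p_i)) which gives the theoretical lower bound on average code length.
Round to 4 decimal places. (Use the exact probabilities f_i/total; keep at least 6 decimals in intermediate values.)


Per-symbol terms -p_i * log2(p_i) with p_i = f_i/71:
  p = 14/71 = 0.197183: log2(p) = -2.342392, -p*log2(p) = 0.461880
  p = 15/71 = 0.211268: log2(p) = -2.242857, -p*log2(p) = 0.473843
  p = 13/71 = 0.183099: log2(p) = -2.449307, -p*log2(p) = 0.448465
  p = 11/71 = 0.154930: log2(p) = -2.690316, -p*log2(p) = 0.416809
  p = 18/71 = 0.253521: log2(p) = -1.979822, -p*log2(p) = 0.501927
H = 0.461880 + 0.473843 + 0.448465 + 0.416809 + 0.501927 = 2.302924

H = 2.3029 bits/symbol


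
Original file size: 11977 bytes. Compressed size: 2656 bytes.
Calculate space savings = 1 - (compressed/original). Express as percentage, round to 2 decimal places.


ratio = compressed/original = 2656/11977 = 0.221758
savings = 1 - ratio = 1 - 0.221758 = 0.778242
as a percentage: 0.778242 * 100 = 77.82%

Space savings = 1 - 2656/11977 = 77.82%


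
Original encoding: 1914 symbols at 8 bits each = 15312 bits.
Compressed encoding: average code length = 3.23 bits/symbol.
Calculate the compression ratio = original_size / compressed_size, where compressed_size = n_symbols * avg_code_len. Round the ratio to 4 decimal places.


original_size = n_symbols * orig_bits = 1914 * 8 = 15312 bits
compressed_size = n_symbols * avg_code_len = 1914 * 3.23 = 6182.22 bits
ratio = original_size / compressed_size = 15312 / 6182.22 = 2.4768

Compression ratio = 2.4768


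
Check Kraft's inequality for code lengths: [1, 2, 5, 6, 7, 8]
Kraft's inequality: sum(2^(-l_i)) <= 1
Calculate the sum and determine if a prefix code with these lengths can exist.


Sum = 2^(-1) + 2^(-2) + 2^(-5) + 2^(-6) + 2^(-7) + 2^(-8)
    = 0.5 + 0.25 + 0.03125 + 0.015625 + 0.0078125 + 0.00390625
    = 207/256 = 0.80859375
Since 0.80859375 <= 1, Kraft's inequality IS satisfied.
A prefix code with these lengths CAN exist.

Kraft sum = 0.80859375. Satisfied.


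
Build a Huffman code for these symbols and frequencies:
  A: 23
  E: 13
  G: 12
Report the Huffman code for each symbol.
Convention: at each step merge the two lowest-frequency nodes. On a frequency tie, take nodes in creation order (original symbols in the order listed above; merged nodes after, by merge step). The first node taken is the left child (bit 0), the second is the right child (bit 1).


Huffman tree construction:
Step 1: Merge G(12) + E(13) = 25
Step 2: Merge A(23) + (G+E)(25) = 48
Read each symbol's code off the tree from the root (left child = 0, right child = 1).

Codes:
  A: 0 (length 1)
  E: 11 (length 2)
  G: 10 (length 2)
Average code length: 73/48 = 1.5208 bits/symbol


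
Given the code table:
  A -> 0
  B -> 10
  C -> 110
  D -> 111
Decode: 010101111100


Decoding:
0 -> A
10 -> B
10 -> B
111 -> D
110 -> C
0 -> A


Result: ABBDCA


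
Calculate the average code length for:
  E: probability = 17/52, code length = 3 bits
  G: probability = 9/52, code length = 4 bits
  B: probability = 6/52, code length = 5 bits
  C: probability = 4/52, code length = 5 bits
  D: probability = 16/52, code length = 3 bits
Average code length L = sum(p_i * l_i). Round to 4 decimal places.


Weighted contributions p_i * l_i:
  E: (17/52) * 3 = 51/52
  G: (9/52) * 4 = 36/52
  B: (6/52) * 5 = 30/52
  C: (4/52) * 5 = 20/52
  D: (16/52) * 3 = 48/52
Sum = (51 + 36 + 30 + 20 + 48)/52 = 185/52

L = 185/52 = 3.5577 bits/symbol


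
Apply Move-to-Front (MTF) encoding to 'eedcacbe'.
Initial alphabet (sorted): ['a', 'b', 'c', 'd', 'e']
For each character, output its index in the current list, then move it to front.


MTF encoding:
'e': index 4 in ['a', 'b', 'c', 'd', 'e'] -> ['e', 'a', 'b', 'c', 'd']
'e': index 0 in ['e', 'a', 'b', 'c', 'd'] -> ['e', 'a', 'b', 'c', 'd']
'd': index 4 in ['e', 'a', 'b', 'c', 'd'] -> ['d', 'e', 'a', 'b', 'c']
'c': index 4 in ['d', 'e', 'a', 'b', 'c'] -> ['c', 'd', 'e', 'a', 'b']
'a': index 3 in ['c', 'd', 'e', 'a', 'b'] -> ['a', 'c', 'd', 'e', 'b']
'c': index 1 in ['a', 'c', 'd', 'e', 'b'] -> ['c', 'a', 'd', 'e', 'b']
'b': index 4 in ['c', 'a', 'd', 'e', 'b'] -> ['b', 'c', 'a', 'd', 'e']
'e': index 4 in ['b', 'c', 'a', 'd', 'e'] -> ['e', 'b', 'c', 'a', 'd']


Output: [4, 0, 4, 4, 3, 1, 4, 4]


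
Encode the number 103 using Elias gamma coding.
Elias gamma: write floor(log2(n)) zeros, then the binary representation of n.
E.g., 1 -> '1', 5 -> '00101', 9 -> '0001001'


num_bits = floor(log2(103)) + 1 = 7
leading_zeros = num_bits - 1 = 6
binary(103) = 1100111

Elias gamma(103) = '000000' + '1100111' = 0000001100111 (13 bits)


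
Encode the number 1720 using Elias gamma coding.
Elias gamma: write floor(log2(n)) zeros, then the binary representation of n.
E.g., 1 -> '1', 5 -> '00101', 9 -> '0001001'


num_bits = floor(log2(1720)) + 1 = 11
leading_zeros = num_bits - 1 = 10
binary(1720) = 11010111000

Elias gamma(1720) = '0000000000' + '11010111000' = 000000000011010111000 (21 bits)


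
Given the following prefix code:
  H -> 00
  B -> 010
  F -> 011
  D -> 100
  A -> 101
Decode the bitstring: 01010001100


Decoding step by step:
Bits 010 -> B
Bits 100 -> D
Bits 011 -> F
Bits 00 -> H


Decoded message: BDFH


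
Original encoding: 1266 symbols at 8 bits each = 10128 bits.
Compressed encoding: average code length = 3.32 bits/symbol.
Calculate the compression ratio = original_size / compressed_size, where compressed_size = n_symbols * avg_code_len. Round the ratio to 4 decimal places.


original_size = n_symbols * orig_bits = 1266 * 8 = 10128 bits
compressed_size = n_symbols * avg_code_len = 1266 * 3.32 = 4203.12 bits
ratio = original_size / compressed_size = 10128 / 4203.12 = 2.4096

Compression ratio = 2.4096


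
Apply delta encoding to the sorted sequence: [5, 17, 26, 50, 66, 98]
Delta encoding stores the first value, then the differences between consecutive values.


First value: 5
Deltas:
  17 - 5 = 12
  26 - 17 = 9
  50 - 26 = 24
  66 - 50 = 16
  98 - 66 = 32


Delta encoded: [5, 12, 9, 24, 16, 32]


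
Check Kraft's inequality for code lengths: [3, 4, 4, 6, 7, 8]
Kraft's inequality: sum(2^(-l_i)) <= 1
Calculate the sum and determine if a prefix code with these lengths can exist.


Sum = 2^(-3) + 2^(-4) + 2^(-4) + 2^(-6) + 2^(-7) + 2^(-8)
    = 0.125 + 0.0625 + 0.0625 + 0.015625 + 0.0078125 + 0.00390625
    = 71/256 = 0.27734375
Since 0.27734375 <= 1, Kraft's inequality IS satisfied.
A prefix code with these lengths CAN exist.

Kraft sum = 0.27734375. Satisfied.
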